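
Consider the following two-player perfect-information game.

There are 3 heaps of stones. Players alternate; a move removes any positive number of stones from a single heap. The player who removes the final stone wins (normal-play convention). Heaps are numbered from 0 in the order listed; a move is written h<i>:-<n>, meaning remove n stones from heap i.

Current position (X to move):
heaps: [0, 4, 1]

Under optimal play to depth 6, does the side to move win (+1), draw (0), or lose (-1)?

[(0,4,1)] X move#1: h1:-1:-1/(0,3,1), h1:-2:-1/(0,2,1), h1:-3:+1/(0,1,1)*, h1:-4:-1/(0,0,1), h2:-1:-1/(0,4,0)
[(0,1,1)] O move#2: h1:-1:-1/(0,0,1)*, h2:-1:-1/(0,1,0)
[(0,0,1)] X move#3: h2:-1:+1/(0,0,0)*
[(0,0,0)] end (terminal -1, O#4); searched (0,4,1) to 6

value((0,4,1), X) = +1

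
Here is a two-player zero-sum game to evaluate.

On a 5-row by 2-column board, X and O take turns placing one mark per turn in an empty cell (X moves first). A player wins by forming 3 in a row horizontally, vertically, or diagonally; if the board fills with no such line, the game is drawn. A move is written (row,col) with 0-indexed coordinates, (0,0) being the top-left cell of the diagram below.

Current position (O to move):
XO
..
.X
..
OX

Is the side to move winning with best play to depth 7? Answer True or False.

O winning at [XO/../.X/../OX]: False

[XO/../.X/../OX] O move#1: (1,0):-1/XO/O./.X/../OX, (1,1):-1/XO/.O/.X/../OX, (2,0):-1/XO/../OX/../OX, (3,0):-1/XO/../.X/O./OX, (3,1):+0/XO/../.X/.O/OX*
[XO/../.X/.O/OX] X move#2: (1,0):+0/XO/X./.X/.O/OX*, (1,1):+0/XO/.X/.X/.O/OX, (2,0):+0/XO/../XX/.O/OX, (3,0):+0/XO/../.X/XO/OX
[XO/X./.X/.O/OX] O move#3: (1,1):-1/XO/XO/.X/.O/OX, (2,0):+0/XO/X./OX/.O/OX*, (3,0):-1/XO/X./.X/OO/OX
[XO/X./OX/.O/OX] X move#4: (1,1):-1/XO/XX/OX/.O/OX, (3,0):+0/XO/X./OX/XO/OX*
[XO/X./OX/XO/OX] O move#5: (1,1):+0/XO/XO/OX/XO/OX*
[XO/XO/OX/XO/OX] end (terminal +0, X#6); searched XO/../.X/../OX to 7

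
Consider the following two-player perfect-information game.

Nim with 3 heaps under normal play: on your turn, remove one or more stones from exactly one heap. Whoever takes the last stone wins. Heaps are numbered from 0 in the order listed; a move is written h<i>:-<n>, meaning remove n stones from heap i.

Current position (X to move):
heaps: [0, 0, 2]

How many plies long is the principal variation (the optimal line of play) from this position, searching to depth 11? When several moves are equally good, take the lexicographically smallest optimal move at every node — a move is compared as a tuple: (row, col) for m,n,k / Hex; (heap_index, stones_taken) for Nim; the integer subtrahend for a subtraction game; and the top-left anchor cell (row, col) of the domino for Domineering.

PV length from [(0,0,2)]: 1 ply

ply 1, X at (0,0,2) | h2:-1=-1→(0,0,1); h2:-2=+1→(0,0,0)*
ply 2: (0,0,0) is terminal -1 (O); from (0,0,2) depth 11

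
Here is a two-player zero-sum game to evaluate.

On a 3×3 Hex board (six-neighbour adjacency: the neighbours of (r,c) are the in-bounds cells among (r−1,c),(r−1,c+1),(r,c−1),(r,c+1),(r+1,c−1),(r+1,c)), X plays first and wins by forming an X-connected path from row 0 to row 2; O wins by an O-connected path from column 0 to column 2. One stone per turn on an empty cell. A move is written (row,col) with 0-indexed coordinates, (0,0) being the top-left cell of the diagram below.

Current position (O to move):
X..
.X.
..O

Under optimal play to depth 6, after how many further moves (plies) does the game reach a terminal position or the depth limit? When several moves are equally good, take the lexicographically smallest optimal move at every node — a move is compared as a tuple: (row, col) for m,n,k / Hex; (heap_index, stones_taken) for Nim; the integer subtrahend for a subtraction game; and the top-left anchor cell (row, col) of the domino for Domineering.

p1 O@[X../.X./..O]: (0,1)[XO./.X./..O]-1* (0,2)[X.O/.X./..O]-1 (1,0)[X../OX./..O]-1 (1,2)[X../.XO/..O]-1 (2,0)[X../.X./O.O]-1 (2,1)[X../.X./.OO]-1
p2 X@[XO./.X./..O]: (0,2)[XOX/.X./..O]+1* (1,0)[XO./XX./..O]+1 (1,2)[XO./.XX/..O]+1 (2,0)[XO./.X./X.O]+1 (2,1)[XO./.X./.XO]+1
p3 O@[XOX/.X./..O]: (1,0)[XOX/OX./..O]-1* (1,2)[XOX/.XO/..O]-1 (2,0)[XOX/.X./O.O]-1 (2,1)[XOX/.X./.OO]-1
p4 X@[XOX/OX./..O]: (1,2)[XOX/OXX/..O]+1* (2,0)[XOX/OX./X.O]+1 (2,1)[XOX/OX./.XO]+1
p5 O@[XOX/OXX/..O]: (2,0)[XOX/OXX/O.O]-1* (2,1)[XOX/OXX/.OO]-1
p6 X@[XOX/OXX/O.O]: (2,1)[XOX/OXX/OXO]+1*
p7 O@[XOX/OXX/OXO] terminal -1; root [X../.X./..O] d6

PV length from [X../.X./..O]: 6 plies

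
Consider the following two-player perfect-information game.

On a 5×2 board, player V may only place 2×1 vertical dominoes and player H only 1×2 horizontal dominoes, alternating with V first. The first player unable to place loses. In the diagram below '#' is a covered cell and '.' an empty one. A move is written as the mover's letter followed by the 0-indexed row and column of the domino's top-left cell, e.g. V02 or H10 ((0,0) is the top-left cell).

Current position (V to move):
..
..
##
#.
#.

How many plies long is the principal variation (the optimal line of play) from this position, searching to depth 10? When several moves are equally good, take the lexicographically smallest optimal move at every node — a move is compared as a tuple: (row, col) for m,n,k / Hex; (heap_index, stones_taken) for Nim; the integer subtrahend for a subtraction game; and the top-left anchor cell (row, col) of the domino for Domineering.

[../../##/#./#.] V move#1: V00:+1/#./#./##/#./#.*, V01:+1/.#/.#/##/#./#., V31:-1/../../##/##/##
[#./#./##/#./#.] end (terminal -1, H#2); searched ../../##/#./#. to 10

PV length from [../../##/#./#.]: 1 ply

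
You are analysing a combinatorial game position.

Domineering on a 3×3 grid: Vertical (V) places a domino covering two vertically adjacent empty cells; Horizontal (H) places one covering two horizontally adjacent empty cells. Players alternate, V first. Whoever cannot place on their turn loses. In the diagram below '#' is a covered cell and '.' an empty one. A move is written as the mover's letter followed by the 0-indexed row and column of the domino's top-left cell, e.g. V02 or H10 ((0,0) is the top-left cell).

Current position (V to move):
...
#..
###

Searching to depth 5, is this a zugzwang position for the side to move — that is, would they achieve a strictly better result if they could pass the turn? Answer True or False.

p1 V@[.../#../###]: V01[.#./##./###]+1* V02[..#/#.#/###]-1
p2 H@[.#./##./###] terminal -1; root [.../#../###] d5
if V skipped the turn, H would face:
~ p1 H@[.../#../###]: H00[##./#../###]-1 H01[.##/#../###]+1* H11[.../###/###]+1
~ p2 V@[.##/#../###] terminal -1; root [.../#../###] d5
compare (V): move=+1 vs pass=-1

zugzwang(.../#../###, V) = False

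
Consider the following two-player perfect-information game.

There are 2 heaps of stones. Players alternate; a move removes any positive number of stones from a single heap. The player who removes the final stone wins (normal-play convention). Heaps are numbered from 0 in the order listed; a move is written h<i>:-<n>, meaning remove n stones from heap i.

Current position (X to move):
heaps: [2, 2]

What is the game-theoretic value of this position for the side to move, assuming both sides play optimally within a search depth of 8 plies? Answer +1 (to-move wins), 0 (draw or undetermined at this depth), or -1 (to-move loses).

value((2,2), X) = -1

p1 X@[(2,2)]: h0:-1[(1,2)]-1* h0:-2[(0,2)]-1 h1:-1[(2,1)]-1 h1:-2[(2,0)]-1
p2 O@[(1,2)]: h0:-1[(0,2)]-1 h1:-1[(1,1)]+1* h1:-2[(1,0)]-1
p3 X@[(1,1)]: h0:-1[(0,1)]-1* h1:-1[(1,0)]-1
p4 O@[(0,1)]: h1:-1[(0,0)]+1*
p5 X@[(0,0)] terminal -1; root [(2,2)] d8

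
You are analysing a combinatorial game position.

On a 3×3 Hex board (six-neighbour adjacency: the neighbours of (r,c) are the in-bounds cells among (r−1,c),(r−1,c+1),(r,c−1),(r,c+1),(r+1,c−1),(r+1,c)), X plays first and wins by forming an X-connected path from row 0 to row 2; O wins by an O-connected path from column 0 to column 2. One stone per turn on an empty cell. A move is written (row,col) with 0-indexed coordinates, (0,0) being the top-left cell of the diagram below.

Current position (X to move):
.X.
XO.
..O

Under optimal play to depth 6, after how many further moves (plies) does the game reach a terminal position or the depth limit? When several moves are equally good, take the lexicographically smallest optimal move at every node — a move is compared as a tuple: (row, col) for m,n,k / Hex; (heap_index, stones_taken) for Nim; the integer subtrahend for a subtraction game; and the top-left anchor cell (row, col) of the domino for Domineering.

PV length from [.X./XO./..O]: 1 ply

[.X./XO./..O] X move#1: (0,0):-1/XX./XO./..O, (0,2):-1/.XX/XO./..O, (1,2):-1/.X./XOX/..O, (2,0):+1/.X./XO./X.O*, (2,1):-1/.X./XO./.XO
[.X./XO./X.O] end (terminal -1, O#2); searched .X./XO./..O to 6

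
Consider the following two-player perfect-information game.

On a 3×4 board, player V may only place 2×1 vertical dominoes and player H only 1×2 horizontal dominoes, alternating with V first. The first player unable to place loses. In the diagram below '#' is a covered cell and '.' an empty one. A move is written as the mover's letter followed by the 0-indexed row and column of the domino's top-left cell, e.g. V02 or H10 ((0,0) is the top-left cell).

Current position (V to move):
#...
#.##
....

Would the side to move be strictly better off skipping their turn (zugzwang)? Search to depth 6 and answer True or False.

[#.../#.##/....] V move#1: V01:-1/##../####/....*, V11:-1/#.../####/.#..
[##../####/....] H move#2: H02:+1/####/####/....*, H20:+1/##../####/##.., H21:+1/##../####/.##., H22:+1/##../####/..##
[####/####/....] end (terminal -1, V#3); searched #.../#.##/.... to 6
suppose V passes — search the same position with H to move:
pass> [#.../#.##/....] H move#1: H01:+1/###./#.##/....*, H02:+1/#.##/#.##/...., H20:+1/#.../#.##/##.., H21:+1/#.../#.##/.##., H22:+1/#.../#.##/..##
pass> [###./#.##/....] V move#2: V11:-1/###./####/.#..*
pass> [###./####/.#..] H move#3: H22:+1/###./####/.###*
pass> [###./####/.###] end (terminal -1, V#4); searched #.../#.##/.... to 6
for V: play -1, pass -1

zugzwang(#.../#.##/...., V) = False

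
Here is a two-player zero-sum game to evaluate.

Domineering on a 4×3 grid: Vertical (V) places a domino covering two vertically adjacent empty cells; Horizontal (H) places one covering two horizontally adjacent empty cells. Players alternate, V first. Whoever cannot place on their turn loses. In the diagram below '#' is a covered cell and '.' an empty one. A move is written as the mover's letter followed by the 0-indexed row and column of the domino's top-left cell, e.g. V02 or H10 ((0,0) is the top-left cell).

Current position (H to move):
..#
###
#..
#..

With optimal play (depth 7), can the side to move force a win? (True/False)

[..#/###/#../#..] H move#1: H00:-1/###/###/#../#.., H21:+1/..#/###/###/#..*, H31:+1/..#/###/#../###
[..#/###/###/#..] end (terminal -1, V#2); searched ..#/###/#../#.. to 7

H winning at [..#/###/#../#..]: True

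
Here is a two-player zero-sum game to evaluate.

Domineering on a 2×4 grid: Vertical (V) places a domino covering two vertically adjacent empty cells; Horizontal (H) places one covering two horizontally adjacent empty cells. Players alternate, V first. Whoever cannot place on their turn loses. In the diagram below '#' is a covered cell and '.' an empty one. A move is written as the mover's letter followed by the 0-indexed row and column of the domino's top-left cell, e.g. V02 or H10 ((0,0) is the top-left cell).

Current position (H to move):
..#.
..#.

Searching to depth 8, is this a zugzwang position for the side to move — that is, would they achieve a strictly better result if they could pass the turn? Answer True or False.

zugzwang(..#./..#., H) = False

p1 H@[..#./..#.]: H00[###./..#.]+1* H10[..#./###.]+1
p2 V@[###./..#.]: V03[####/..##]-1*
p3 H@[####/..##]: H10[####/####]+1*
p4 V@[####/####] terminal -1; root [..#./..#.] d8
suppose H passes — search the same position with V to move:
pass> p1 V@[..#./..#.]: V00[#.#./#.#.]+1* V01[.##./.##.]+1 V03[..##/..##]-1
pass> p2 H@[#.#./#.#.] terminal -1; root [..#./..#.] d8
for H: play +1, pass -1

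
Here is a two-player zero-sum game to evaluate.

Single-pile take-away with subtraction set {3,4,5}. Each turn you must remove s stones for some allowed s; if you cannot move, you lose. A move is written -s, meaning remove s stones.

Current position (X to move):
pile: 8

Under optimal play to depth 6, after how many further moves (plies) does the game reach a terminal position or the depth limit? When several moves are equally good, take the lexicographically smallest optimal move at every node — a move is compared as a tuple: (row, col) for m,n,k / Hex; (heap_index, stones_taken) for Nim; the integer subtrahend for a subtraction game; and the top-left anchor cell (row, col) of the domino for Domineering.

ply 1, X at 8 | -3=-1→5*; -4=-1→4; -5=-1→3
ply 2, O at 5 | -3=+1→2*; -4=+1→1; -5=+1→0
ply 3: 2 is terminal -1 (X); from 8 depth 6

PV length from [8]: 2 plies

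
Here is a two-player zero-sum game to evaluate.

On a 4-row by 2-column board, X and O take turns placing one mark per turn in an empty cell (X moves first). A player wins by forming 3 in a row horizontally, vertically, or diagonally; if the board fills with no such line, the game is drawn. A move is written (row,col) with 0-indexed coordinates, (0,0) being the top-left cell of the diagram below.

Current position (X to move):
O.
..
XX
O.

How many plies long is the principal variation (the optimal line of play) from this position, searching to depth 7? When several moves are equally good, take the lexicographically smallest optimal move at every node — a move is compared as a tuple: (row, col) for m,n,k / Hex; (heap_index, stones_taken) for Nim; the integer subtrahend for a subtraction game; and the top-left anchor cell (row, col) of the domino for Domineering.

ply 1, X at O./../XX/O. | (0,1)=+0→OX/../XX/O.; (1,0)=+0→O./X./XX/O.; (1,1)=+1→O./.X/XX/O.*; (3,1)=+0→O./../XX/OX
ply 2, O at O./.X/XX/O. | (0,1)=-1→OO/.X/XX/O.*; (1,0)=-1→O./OX/XX/O.; (3,1)=-1→O./.X/XX/OO
ply 3, X at OO/.X/XX/O. | (1,0)=+0→OO/XX/XX/O.; (3,1)=+1→OO/.X/XX/OX*
ply 4: OO/.X/XX/OX is terminal -1 (O); from O./../XX/O. depth 7

PV length from [O./../XX/O.]: 3 plies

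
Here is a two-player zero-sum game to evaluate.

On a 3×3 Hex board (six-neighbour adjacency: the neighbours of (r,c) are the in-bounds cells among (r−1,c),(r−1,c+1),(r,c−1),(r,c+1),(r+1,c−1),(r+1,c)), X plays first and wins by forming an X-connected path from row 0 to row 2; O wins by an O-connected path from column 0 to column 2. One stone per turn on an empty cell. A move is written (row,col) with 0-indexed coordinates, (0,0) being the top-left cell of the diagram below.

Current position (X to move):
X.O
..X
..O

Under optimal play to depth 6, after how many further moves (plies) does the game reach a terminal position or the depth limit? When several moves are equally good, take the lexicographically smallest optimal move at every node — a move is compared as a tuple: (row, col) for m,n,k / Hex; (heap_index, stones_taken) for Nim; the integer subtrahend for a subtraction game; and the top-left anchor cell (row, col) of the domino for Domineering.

PV length from [X.O/..X/..O]: 5 plies

ply 1, X at X.O/..X/..O | (0,1)=-1→XXO/..X/..O; (1,0)=-1→X.O/X.X/..O; (1,1)=+1→X.O/.XX/..O*; (2,0)=-1→X.O/..X/X.O; (2,1)=-1→X.O/..X/.XO
ply 2, O at X.O/.XX/..O | (0,1)=-1→XOO/.XX/..O*; (1,0)=-1→X.O/OXX/..O; (2,0)=-1→X.O/.XX/O.O; (2,1)=-1→X.O/.XX/.OO
ply 3, X at XOO/.XX/..O | (1,0)=+1→XOO/XXX/..O*; (2,0)=-1→XOO/.XX/X.O; (2,1)=-1→XOO/.XX/.XO
ply 4, O at XOO/XXX/..O | (2,0)=-1→XOO/XXX/O.O*; (2,1)=-1→XOO/XXX/.OO
ply 5, X at XOO/XXX/O.O | (2,1)=+1→XOO/XXX/OXO*
ply 6: XOO/XXX/OXO is terminal -1 (O); from X.O/..X/..O depth 6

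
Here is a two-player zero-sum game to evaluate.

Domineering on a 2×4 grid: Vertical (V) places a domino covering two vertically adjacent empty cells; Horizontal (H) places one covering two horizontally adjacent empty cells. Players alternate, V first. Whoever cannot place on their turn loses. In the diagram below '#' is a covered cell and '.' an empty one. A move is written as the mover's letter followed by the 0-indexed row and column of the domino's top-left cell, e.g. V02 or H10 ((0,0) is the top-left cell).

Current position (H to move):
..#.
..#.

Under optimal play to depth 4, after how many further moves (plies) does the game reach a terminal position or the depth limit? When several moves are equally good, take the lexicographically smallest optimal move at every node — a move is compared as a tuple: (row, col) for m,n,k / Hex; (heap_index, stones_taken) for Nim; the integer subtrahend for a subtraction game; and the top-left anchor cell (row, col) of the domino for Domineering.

p1 H@[..#./..#.]: H00[###./..#.]+1* H10[..#./###.]+1
p2 V@[###./..#.]: V03[####/..##]-1*
p3 H@[####/..##]: H10[####/####]+1*
p4 V@[####/####] terminal -1; root [..#./..#.] d4

PV length from [..#./..#.]: 3 plies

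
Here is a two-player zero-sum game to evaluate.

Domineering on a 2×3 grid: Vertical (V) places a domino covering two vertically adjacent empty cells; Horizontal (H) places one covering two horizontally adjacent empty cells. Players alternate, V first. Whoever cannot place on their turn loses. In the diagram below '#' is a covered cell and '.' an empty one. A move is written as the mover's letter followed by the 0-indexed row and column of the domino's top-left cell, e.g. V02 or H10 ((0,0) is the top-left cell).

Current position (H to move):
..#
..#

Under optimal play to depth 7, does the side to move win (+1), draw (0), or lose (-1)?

p1 H@[..#/..#]: H00[###/..#]+1* H10[..#/###]+1
p2 V@[###/..#] terminal -1; root [..#/..#] d7

value(..#/..#, H) = +1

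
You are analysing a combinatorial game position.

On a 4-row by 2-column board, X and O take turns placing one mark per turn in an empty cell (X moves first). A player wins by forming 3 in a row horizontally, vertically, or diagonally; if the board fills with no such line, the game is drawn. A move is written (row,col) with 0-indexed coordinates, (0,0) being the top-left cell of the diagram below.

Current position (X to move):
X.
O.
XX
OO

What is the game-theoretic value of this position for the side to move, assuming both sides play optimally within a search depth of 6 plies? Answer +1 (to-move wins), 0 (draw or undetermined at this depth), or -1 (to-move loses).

[X./O./XX/OO] X move#1: (0,1):+0/XX/O./XX/OO*, (1,1):+0/X./OX/XX/OO
[XX/O./XX/OO] O move#2: (1,1):+0/XX/OO/XX/OO*
[XX/OO/XX/OO] end (terminal +0, X#3); searched X./O./XX/OO to 6

value(X./O./XX/OO, X) = 0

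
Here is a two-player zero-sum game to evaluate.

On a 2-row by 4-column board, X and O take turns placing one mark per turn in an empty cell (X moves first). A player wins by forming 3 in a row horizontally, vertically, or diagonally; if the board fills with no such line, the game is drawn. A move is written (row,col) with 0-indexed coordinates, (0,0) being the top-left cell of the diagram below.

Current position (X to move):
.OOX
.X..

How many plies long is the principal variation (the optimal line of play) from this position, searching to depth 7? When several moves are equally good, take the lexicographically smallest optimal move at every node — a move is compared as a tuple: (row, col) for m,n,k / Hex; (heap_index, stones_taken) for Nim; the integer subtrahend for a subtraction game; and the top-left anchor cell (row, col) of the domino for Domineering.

PV length from [.OOX/.X..]: 4 plies

ply 1, X at .OOX/.X.. | (0,0)=+0→XOOX/.X..*; (1,0)=-1→.OOX/XX..; (1,2)=-1→.OOX/.XX.; (1,3)=-1→.OOX/.X.X
ply 2, O at XOOX/.X.. | (1,0)=+0→XOOX/OX..*; (1,2)=+0→XOOX/.XO.; (1,3)=+0→XOOX/.X.O
ply 3, X at XOOX/OX.. | (1,2)=+0→XOOX/OXX.*; (1,3)=+0→XOOX/OX.X
ply 4, O at XOOX/OXX. | (1,3)=+0→XOOX/OXXO*
ply 5: XOOX/OXXO is terminal +0 (X); from .OOX/.X.. depth 7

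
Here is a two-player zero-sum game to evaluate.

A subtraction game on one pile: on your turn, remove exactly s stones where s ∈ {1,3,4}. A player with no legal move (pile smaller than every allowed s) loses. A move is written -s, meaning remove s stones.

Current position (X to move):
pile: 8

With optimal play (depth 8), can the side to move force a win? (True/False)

[8] X move#1: -1:+1/7*, -3:-1/5, -4:-1/4
[7] O move#2: -1:-1/6*, -3:-1/4, -4:-1/3
[6] X move#3: -1:-1/5, -3:-1/3, -4:+1/2*
[2] O move#4: -1:-1/1*
[1] X move#5: -1:+1/0*
[0] end (terminal -1, O#6); searched 8 to 8

X winning at [8]: True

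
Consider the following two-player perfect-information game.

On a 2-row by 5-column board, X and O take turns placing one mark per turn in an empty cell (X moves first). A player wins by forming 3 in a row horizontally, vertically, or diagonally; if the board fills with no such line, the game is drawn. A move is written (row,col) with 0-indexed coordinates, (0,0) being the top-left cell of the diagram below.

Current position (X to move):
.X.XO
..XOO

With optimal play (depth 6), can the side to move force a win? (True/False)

X winning at [.X.XO/..XOO]: True

[.X.XO/..XOO] X move#1: (0,0):+0/XX.XO/..XOO, (0,2):+1/.XXXO/..XOO*, (1,0):+1/.X.XO/X.XOO, (1,1):+1/.X.XO/.XXOO
[.XXXO/..XOO] end (terminal -1, O#2); searched .X.XO/..XOO to 6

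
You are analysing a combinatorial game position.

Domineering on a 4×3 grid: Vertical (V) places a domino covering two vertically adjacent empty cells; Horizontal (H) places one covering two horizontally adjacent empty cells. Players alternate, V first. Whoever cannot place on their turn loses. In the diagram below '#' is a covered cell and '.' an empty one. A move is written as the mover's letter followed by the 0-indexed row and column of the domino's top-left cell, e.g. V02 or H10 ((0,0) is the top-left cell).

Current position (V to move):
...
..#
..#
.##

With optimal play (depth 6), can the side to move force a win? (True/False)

[.../..#/..#/.##] V move#1: V00:+1/#../#.#/..#/.##*, V01:+1/.#./.##/..#/.##, V10:+1/.../#.#/#.#/.##, V11:+1/.../.##/.##/.##, V20:-1/.../..#/#.#/###
[#../#.#/..#/.##] H move#2: H01:-1/###/#.#/..#/.##*, H20:-1/#../#.#/###/.##
[###/#.#/..#/.##] V move#3: V11:+1/###/###/.##/.##*, V20:+1/###/#.#/#.#/###
[###/###/.##/.##] end (terminal -1, H#4); searched .../..#/..#/.## to 6

V winning at [.../..#/..#/.##]: True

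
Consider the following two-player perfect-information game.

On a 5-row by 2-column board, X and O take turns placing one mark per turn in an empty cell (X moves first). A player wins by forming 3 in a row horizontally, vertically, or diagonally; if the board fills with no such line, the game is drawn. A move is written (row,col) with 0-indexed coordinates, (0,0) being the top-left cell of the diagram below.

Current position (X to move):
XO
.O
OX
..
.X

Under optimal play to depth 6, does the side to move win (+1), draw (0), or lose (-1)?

ply 1, X at XO/.O/OX/../.X | (1,0)=+0→XO/XO/OX/../.X; (3,0)=+0→XO/.O/OX/X./.X; (3,1)=+1→XO/.O/OX/.X/.X*; (4,0)=+0→XO/.O/OX/../XX
ply 2: XO/.O/OX/.X/.X is terminal -1 (O); from XO/.O/OX/../.X depth 6

value(XO/.O/OX/../.X, X) = +1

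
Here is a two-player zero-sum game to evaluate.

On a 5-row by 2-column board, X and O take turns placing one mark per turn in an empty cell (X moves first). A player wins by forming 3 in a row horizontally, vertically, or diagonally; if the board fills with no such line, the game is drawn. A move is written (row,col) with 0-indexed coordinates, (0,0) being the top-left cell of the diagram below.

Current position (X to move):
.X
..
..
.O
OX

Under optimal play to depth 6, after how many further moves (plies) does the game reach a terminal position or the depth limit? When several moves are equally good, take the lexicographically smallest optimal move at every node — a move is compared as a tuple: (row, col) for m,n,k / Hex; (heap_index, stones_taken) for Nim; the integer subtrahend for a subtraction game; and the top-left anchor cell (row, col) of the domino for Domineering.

PV length from [.X/../../.O/OX]: 6 plies

[.X/../../.O/OX] X move#1: (0,0):+0/XX/../../.O/OX*, (1,0):+0/.X/X./../.O/OX, (1,1):+0/.X/.X/../.O/OX, (2,0):+0/.X/../X./.O/OX, (2,1):+0/.X/../.X/.O/OX, (3,0):+0/.X/../../XO/OX
[XX/../../.O/OX] O move#2: (1,0):+0/XX/O./../.O/OX*, (1,1):+0/XX/.O/../.O/OX, (2,0):+0/XX/../O./.O/OX, (2,1):+0/XX/../.O/.O/OX, (3,0):+0/XX/../../OO/OX
[XX/O./../.O/OX] X move#3: (1,1):+0/XX/OX/../.O/OX*, (2,0):+0/XX/O./X./.O/OX, (2,1):+0/XX/O./.X/.O/OX, (3,0):+0/XX/O./../XO/OX
[XX/OX/../.O/OX] O move#4: (2,0):-1/XX/OX/O./.O/OX, (2,1):+0/XX/OX/.O/.O/OX*, (3,0):-1/XX/OX/../OO/OX
[XX/OX/.O/.O/OX] X move#5: (2,0):+0/XX/OX/XO/.O/OX*, (3,0):+0/XX/OX/.O/XO/OX
[XX/OX/XO/.O/OX] O move#6: (3,0):+0/XX/OX/XO/OO/OX*
[XX/OX/XO/OO/OX] end (terminal +0, X#7); searched .X/../../.O/OX to 6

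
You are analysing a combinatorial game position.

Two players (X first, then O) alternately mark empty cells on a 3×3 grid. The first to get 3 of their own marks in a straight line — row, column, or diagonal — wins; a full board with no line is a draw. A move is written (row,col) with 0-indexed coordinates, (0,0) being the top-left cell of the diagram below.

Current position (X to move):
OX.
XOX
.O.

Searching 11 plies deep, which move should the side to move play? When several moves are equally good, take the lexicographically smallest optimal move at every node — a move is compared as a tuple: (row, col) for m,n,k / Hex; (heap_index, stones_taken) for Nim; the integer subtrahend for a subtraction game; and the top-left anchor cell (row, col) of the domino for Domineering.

X's best at [OX./XOX/.O.]: (2,2)

[OX./XOX/.O.] X move#1: (0,2):-1/OXX/XOX/.O., (2,0):-1/OX./XOX/XO., (2,2):+0/OX./XOX/.OX*
[OX./XOX/.OX] O move#2: (0,2):+0/OXO/XOX/.OX*, (2,0):-1/OX./XOX/OOX
[OXO/XOX/.OX] X move#3: (2,0):+0/OXO/XOX/XOX*
[OXO/XOX/XOX] end (terminal +0, O#4); searched OX./XOX/.O. to 11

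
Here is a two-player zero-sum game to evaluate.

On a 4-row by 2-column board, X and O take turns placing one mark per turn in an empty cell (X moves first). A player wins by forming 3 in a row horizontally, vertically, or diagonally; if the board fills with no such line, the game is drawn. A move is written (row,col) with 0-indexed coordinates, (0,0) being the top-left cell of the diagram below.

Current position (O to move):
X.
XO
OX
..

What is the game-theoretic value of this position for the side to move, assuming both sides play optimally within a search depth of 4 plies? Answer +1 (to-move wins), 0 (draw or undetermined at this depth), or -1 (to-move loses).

value(X./XO/OX/.., O) = 0

[X./XO/OX/..] O move#1: (0,1):+0/XO/XO/OX/..*, (3,0):+0/X./XO/OX/O., (3,1):+0/X./XO/OX/.O
[XO/XO/OX/..] X move#2: (3,0):+0/XO/XO/OX/X.*, (3,1):+0/XO/XO/OX/.X
[XO/XO/OX/X.] O move#3: (3,1):+0/XO/XO/OX/XO*
[XO/XO/OX/XO] end (terminal +0, X#4); searched X./XO/OX/.. to 4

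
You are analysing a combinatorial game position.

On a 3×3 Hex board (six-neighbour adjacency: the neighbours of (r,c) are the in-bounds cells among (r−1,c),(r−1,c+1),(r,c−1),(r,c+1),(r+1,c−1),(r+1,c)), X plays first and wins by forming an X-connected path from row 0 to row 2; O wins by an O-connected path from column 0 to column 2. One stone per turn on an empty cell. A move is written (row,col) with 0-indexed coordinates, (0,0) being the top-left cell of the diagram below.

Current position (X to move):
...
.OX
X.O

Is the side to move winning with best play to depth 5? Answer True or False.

X winning at [.../.OX/X.O]: True

[.../.OX/X.O] X move#1: (0,0):-1/X../.OX/X.O, (0,1):-1/.X./.OX/X.O, (0,2):+1/..X/.OX/X.O*, (1,0):+1/.../XOX/X.O, (2,1):+1/.../.OX/XXO
[..X/.OX/X.O] O move#2: (0,0):-1/O.X/.OX/X.O*, (0,1):-1/.OX/.OX/X.O, (1,0):-1/..X/OOX/X.O, (2,1):-1/..X/.OX/XOO
[O.X/.OX/X.O] X move#3: (0,1):+1/OXX/.OX/X.O*, (1,0):+1/O.X/XOX/X.O, (2,1):+1/O.X/.OX/XXO
[OXX/.OX/X.O] O move#4: (1,0):-1/OXX/OOX/X.O*, (2,1):-1/OXX/.OX/XOO
[OXX/OOX/X.O] X move#5: (2,1):+1/OXX/OOX/XXO*
[OXX/OOX/XXO] end (terminal -1, O#6); searched .../.OX/X.O to 5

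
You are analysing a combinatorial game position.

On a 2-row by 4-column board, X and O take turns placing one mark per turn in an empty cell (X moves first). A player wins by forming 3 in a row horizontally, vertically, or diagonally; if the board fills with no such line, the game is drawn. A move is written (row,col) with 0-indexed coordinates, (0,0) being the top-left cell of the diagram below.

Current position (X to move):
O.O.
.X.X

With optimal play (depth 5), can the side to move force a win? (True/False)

ply 1, X at O.O./.X.X | (0,1)=+0→OXO./.X.X; (0,3)=-1→O.OX/.X.X; (1,0)=-1→O.O./XX.X; (1,2)=+1→O.O./.XXX*
ply 2: O.O./.XXX is terminal -1 (O); from O.O./.X.X depth 5

X winning at [O.O./.X.X]: True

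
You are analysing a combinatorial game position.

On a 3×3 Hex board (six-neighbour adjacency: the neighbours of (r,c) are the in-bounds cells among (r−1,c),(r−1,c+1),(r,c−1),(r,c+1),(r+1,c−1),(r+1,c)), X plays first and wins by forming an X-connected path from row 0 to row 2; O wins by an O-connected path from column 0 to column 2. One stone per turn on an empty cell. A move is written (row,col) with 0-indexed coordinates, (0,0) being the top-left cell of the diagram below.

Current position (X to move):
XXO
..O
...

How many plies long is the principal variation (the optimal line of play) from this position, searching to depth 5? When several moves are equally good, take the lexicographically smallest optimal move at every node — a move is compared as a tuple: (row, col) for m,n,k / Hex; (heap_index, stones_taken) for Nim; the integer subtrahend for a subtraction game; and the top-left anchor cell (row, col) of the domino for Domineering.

PV length from [XXO/..O/...]: 3 plies

ply 1, X at XXO/..O/... | (1,0)=-1→XXO/X.O/...; (1,1)=+1→XXO/.XO/...*; (2,0)=+1→XXO/..O/X..; (2,1)=-1→XXO/..O/.X.; (2,2)=-1→XXO/..O/..X
ply 2, O at XXO/.XO/... | (1,0)=-1→XXO/OXO/...*; (2,0)=-1→XXO/.XO/O..; (2,1)=-1→XXO/.XO/.O.; (2,2)=-1→XXO/.XO/..O
ply 3, X at XXO/OXO/... | (2,0)=+1→XXO/OXO/X..*; (2,1)=+1→XXO/OXO/.X.; (2,2)=+1→XXO/OXO/..X
ply 4: XXO/OXO/X.. is terminal -1 (O); from XXO/..O/... depth 5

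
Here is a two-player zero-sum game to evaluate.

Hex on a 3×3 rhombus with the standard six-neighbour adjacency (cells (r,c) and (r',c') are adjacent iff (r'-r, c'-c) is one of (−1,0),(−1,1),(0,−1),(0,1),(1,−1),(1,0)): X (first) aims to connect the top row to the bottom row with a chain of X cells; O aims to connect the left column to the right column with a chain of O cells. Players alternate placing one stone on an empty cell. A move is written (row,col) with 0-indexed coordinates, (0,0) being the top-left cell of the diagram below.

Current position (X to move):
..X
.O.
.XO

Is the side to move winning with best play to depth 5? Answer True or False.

p1 X@[..X/.O./.XO]: (0,0)[X.X/.O./.XO]-1 (0,1)[.XX/.O./.XO]-1 (1,0)[..X/XO./.XO]+1* (1,2)[..X/.OX/.XO]+1 (2,0)[..X/.O./XXO]+1
p2 O@[..X/XO./.XO]: (0,0)[O.X/XO./.XO]-1* (0,1)[.OX/XO./.XO]-1 (1,2)[..X/XOO/.XO]-1 (2,0)[..X/XO./OXO]-1
p3 X@[O.X/XO./.XO]: (0,1)[OXX/XO./.XO]+1* (1,2)[O.X/XOX/.XO]+1 (2,0)[O.X/XO./XXO]+1
p4 O@[OXX/XO./.XO]: (1,2)[OXX/XOO/.XO]-1* (2,0)[OXX/XO./OXO]-1
p5 X@[OXX/XOO/.XO]: (2,0)[OXX/XOO/XXO]+1*
p6 O@[OXX/XOO/XXO] terminal -1; root [..X/.O./.XO] d5

X winning at [..X/.O./.XO]: True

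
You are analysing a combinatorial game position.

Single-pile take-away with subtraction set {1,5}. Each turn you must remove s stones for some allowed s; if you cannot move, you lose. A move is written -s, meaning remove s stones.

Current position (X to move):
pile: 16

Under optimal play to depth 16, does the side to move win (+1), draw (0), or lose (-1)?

ply 1, X at 16 | -1=-1→15*; -5=-1→11
ply 2, O at 15 | -1=+1→14*; -5=+1→10
ply 3, X at 14 | -1=-1→13*; -5=-1→9
ply 4, O at 13 | -1=+1→12*; -5=+1→8
ply 5, X at 12 | -1=-1→11*; -5=-1→7
ply 6, O at 11 | -1=+1→10*; -5=+1→6
ply 7, X at 10 | -1=-1→9*; -5=-1→5
ply 8, O at 9 | -1=+1→8*; -5=+1→4
ply 9, X at 8 | -1=-1→7*; -5=-1→3
ply 10, O at 7 | -1=+1→6*; -5=+1→2
ply 11, X at 6 | -1=-1→5*; -5=-1→1
ply 12, O at 5 | -1=+1→4*; -5=+1→0
ply 13, X at 4 | -1=-1→3*
ply 14, O at 3 | -1=+1→2*
ply 15, X at 2 | -1=-1→1*
ply 16, O at 1 | -1=+1→0*
ply 17: 0 is terminal -1 (X); from 16 depth 16

value(16, X) = -1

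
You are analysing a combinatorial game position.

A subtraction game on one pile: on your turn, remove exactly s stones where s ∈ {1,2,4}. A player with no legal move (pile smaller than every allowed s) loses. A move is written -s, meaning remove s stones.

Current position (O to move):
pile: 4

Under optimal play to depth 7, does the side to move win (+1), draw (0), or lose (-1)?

[4] O move#1: -1:+1/3*, -2:-1/2, -4:+1/0
[3] X move#2: -1:-1/2*, -2:-1/1
[2] O move#3: -1:-1/1, -2:+1/0*
[0] end (terminal -1, X#4); searched 4 to 7

value(4, O) = +1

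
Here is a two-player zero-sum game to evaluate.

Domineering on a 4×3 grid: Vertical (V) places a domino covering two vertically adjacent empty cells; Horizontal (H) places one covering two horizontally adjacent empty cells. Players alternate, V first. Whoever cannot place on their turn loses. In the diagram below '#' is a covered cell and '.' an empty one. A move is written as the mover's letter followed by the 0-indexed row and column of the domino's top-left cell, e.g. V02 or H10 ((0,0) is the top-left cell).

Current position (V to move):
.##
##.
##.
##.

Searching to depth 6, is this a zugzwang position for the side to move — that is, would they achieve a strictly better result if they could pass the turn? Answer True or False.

zugzwang(.##/##./##./##., V) = False

[.##/##./##./##.] V move#1: V12:+1/.##/###/###/##.*, V22:+1/.##/##./###/###
[.##/###/###/##.] end (terminal -1, H#2); searched .##/##./##./##. to 6
suppose V passes — search the same position with H to move:
pass> [.##/##./##./##.] end (terminal -1, H#1); searched .##/##./##./##. to 6
for V: play +1, pass +1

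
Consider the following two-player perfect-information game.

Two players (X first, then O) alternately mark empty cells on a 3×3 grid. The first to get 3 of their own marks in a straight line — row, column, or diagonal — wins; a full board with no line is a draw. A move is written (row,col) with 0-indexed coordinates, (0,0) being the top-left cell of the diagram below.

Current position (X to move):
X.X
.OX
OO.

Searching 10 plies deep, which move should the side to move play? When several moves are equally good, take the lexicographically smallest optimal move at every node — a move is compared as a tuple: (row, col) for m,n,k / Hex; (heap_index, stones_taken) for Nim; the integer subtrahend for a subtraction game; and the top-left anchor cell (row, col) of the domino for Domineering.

[X.X/.OX/OO.] X move#1: (0,1):+1/XXX/.OX/OO.*, (1,0):-1/X.X/XOX/OO., (2,2):+1/X.X/.OX/OOX
[XXX/.OX/OO.] end (terminal -1, O#2); searched X.X/.OX/OO. to 10

X's best at [X.X/.OX/OO.]: (0,1)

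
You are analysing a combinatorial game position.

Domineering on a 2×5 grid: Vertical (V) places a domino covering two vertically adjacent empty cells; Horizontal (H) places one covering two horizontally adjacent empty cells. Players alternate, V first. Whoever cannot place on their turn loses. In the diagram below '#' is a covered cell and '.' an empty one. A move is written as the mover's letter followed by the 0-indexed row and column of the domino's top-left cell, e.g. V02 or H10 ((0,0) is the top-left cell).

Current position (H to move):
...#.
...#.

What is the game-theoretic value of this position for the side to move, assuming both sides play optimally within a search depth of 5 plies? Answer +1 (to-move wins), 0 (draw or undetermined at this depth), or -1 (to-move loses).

value(...#./...#., H) = -1

ply 1, H at ...#./...#. | H00=-1→##.#./...#.*; H01=-1→.###./...#.; H10=-1→...#./##.#.; H11=-1→...#./.###.
ply 2, V at ##.#./...#. | V02=+1→####./..##.*; V04=-1→##.##/...##
ply 3, H at ####./..##. | H10=-1→####./####.*
ply 4, V at ####./####. | V04=+1→#####/#####*
ply 5: #####/##### is terminal -1 (H); from ...#./...#. depth 5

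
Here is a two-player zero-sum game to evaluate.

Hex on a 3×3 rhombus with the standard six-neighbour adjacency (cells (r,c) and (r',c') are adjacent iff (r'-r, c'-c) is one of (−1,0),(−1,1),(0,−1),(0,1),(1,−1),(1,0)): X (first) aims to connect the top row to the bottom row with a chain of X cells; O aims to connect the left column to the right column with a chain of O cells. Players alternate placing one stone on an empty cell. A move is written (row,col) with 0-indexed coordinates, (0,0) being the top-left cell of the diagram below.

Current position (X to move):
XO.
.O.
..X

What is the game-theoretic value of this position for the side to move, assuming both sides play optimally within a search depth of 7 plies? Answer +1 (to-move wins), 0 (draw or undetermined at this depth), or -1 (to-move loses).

value(XO./.O./..X, X) = -1

ply 1, X at XO./.O./..X | (0,2)=-1→XOX/.O./..X*; (1,0)=-1→XO./XO./..X; (1,2)=-1→XO./.OX/..X; (2,0)=-1→XO./.O./X.X; (2,1)=-1→XO./.O./.XX
ply 2, O at XOX/.O./..X | (1,0)=-1→XOX/OO./..X; (1,2)=+1→XOX/.OO/..X*; (2,0)=-1→XOX/.O./O.X; (2,1)=-1→XOX/.O./.OX
ply 3, X at XOX/.OO/..X | (1,0)=-1→XOX/XOO/..X*; (2,0)=-1→XOX/.OO/X.X; (2,1)=-1→XOX/.OO/.XX
ply 4, O at XOX/XOO/..X | (2,0)=+1→XOX/XOO/O.X*; (2,1)=-1→XOX/XOO/.OX
ply 5: XOX/XOO/O.X is terminal -1 (X); from XO./.O./..X depth 7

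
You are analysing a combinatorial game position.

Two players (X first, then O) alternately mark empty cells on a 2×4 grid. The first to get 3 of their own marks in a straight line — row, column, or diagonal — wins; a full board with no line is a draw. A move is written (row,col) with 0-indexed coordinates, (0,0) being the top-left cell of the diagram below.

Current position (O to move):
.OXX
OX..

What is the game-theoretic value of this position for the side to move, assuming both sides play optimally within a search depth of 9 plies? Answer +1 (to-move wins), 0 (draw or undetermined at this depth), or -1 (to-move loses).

ply 1, O at .OXX/OX.. | (0,0)=+0→OOXX/OX..*; (1,2)=+0→.OXX/OXO.; (1,3)=+0→.OXX/OX.O
ply 2, X at OOXX/OX.. | (1,2)=+0→OOXX/OXX.*; (1,3)=+0→OOXX/OX.X
ply 3, O at OOXX/OXX. | (1,3)=+0→OOXX/OXXO*
ply 4: OOXX/OXXO is terminal +0 (X); from .OXX/OX.. depth 9

value(.OXX/OX.., O) = 0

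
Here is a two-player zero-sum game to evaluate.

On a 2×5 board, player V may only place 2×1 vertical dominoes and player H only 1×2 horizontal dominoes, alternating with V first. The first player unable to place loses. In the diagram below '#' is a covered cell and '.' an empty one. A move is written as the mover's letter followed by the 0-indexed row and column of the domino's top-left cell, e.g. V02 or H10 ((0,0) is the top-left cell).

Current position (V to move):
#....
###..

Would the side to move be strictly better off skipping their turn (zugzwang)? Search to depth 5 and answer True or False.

zugzwang(#..../###.., V) = False

ply 1, V at #..../###.. | V03=+1→#..#./####.*; V04=-1→#...#/###.#
ply 2, H at #..#./####. | H01=-1→####./####.*
ply 3, V at ####./####. | V04=+1→#####/#####*
ply 4: #####/##### is terminal -1 (H); from #..../###.. depth 5
pass branch (H moves first from the same position):
  | ply 1, H at #..../###.. | H01=-1→###../###..; H02=-1→#.##./###..; H03=+1→#..##/###..*; H13=+1→#..../#####
  | ply 2: #..##/###.. is terminal -1 (V); from #..../###.. depth 5
V moving scores +1; V passing scores -1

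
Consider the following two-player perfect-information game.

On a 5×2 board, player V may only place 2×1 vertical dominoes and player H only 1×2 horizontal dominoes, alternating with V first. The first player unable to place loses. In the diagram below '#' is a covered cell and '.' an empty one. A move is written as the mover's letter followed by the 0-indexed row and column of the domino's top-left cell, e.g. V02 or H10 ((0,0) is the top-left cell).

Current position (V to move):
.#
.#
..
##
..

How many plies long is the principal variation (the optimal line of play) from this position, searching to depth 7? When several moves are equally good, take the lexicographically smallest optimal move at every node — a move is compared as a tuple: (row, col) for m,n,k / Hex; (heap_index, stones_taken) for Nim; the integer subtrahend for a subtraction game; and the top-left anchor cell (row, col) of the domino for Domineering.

p1 V@[.#/.#/../##/..]: V00[##/##/../##/..]-1* V10[.#/##/#./##/..]-1
p2 H@[##/##/../##/..]: H20[##/##/##/##/..]+1* H40[##/##/../##/##]+1
p3 V@[##/##/##/##/..] terminal -1; root [.#/.#/../##/..] d7

PV length from [.#/.#/../##/..]: 2 plies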